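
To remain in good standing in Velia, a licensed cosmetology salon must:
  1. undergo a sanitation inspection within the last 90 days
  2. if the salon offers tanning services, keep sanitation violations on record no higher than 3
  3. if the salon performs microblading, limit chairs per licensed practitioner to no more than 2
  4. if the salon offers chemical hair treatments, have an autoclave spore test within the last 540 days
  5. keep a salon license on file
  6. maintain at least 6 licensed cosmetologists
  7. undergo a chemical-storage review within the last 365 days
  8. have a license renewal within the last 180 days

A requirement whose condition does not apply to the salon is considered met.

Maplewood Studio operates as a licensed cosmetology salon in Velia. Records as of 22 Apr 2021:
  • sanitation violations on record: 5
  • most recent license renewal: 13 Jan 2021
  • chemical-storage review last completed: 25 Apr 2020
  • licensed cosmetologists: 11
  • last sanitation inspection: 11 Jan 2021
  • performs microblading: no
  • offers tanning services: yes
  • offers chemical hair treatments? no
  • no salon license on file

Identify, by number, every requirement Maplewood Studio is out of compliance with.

1, 2, 5

1. sanitation inspection 101 days ago vs limit 90 → not met
2. condition 'offers tanning services' holds; sanitation violations on record 5 > 3 → not met
3. condition 'performs microblading' does not hold → requirement n/a → met
4. condition 'offers chemical hair treatments' does not hold → requirement n/a → met
5. salon license absent → not met
6. licensed cosmetologists 11 ≥ 6 → met
7. chemical-storage review 362 days ago vs limit 365 → met
8. license renewal 99 days ago vs limit 180 → met
Not met: 1, 2, 5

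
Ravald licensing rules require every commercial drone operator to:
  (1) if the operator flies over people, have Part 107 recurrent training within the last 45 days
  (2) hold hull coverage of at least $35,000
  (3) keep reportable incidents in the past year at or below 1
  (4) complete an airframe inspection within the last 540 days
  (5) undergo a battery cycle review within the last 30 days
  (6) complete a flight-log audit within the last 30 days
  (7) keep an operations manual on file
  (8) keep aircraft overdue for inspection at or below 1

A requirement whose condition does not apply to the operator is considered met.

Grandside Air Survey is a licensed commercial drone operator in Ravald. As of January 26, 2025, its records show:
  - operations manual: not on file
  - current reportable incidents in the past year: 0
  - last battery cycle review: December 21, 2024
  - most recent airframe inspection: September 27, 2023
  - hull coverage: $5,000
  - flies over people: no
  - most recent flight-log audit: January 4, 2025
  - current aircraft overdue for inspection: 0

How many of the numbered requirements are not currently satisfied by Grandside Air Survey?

3

1. condition 'flies over people' does not hold → requirement n/a → met
2. hull coverage $5,000 < $35,000 → not met
3. reportable incidents in the past year 0 ≤ 1 → met
4. airframe inspection 487 days ago vs limit 540 → met
5. battery cycle review 36 days ago vs limit 30 → not met
6. flight-log audit 22 days ago vs limit 30 → met
7. operations manual absent → not met
8. aircraft overdue for inspection 0 ≤ 1 → met
Not met: 3 of 8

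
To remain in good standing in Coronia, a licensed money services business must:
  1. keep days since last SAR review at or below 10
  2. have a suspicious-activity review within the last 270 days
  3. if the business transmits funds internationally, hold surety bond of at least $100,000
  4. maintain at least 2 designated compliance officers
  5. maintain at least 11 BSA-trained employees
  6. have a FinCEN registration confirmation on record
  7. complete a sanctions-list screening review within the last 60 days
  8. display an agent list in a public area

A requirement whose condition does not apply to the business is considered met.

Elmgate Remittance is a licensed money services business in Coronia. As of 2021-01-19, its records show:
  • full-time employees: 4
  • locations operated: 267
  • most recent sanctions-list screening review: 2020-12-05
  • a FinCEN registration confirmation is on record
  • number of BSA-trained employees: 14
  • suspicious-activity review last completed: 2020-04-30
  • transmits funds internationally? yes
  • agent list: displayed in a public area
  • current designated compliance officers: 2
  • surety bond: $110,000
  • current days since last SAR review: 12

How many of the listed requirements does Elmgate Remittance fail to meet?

1

1. days since last SAR review 12 > 10 → not met
2. suspicious-activity review 264 days ago vs limit 270 → met
3. condition 'transmits funds internationally' holds; surety bond $110,000 ≥ $100,000 → met
4. designated compliance officers 2 ≥ 2 → met
5. BSA-trained employees 14 ≥ 11 → met
6. FinCEN registration confirmation present → met
7. sanctions-list screening review 45 days ago vs limit 60 → met
8. agent list present → met
Not met: 1 of 8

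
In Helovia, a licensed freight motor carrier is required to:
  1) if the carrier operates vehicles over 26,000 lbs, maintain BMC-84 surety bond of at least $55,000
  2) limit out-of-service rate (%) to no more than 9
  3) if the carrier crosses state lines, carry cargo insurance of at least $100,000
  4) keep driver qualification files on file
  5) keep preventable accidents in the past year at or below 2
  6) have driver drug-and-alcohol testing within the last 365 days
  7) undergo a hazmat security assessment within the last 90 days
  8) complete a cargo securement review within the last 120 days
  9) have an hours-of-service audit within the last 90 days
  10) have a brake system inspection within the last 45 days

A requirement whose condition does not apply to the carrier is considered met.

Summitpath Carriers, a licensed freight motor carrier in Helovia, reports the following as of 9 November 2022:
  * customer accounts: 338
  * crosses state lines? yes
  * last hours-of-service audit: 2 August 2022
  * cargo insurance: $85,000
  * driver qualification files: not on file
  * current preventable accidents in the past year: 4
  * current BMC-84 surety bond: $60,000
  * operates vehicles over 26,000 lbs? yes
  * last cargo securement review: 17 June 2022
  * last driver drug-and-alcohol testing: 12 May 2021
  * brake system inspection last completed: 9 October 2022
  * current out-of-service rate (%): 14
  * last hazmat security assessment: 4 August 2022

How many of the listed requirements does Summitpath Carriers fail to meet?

8

1. condition 'operates vehicles over 26,000 lbs' holds; BMC-84 surety bond $60,000 ≥ $55,000 → met
2. out-of-service rate (%) 14 > 9 → not met
3. condition 'crosses state lines' holds; cargo insurance $85,000 < $100,000 → not met
4. driver qualification files absent → not met
5. preventable accidents in the past year 4 > 2 → not met
6. driver drug-and-alcohol testing 546 days ago vs limit 365 → not met
7. hazmat security assessment 97 days ago vs limit 90 → not met
8. cargo securement review 145 days ago vs limit 120 → not met
9. hours-of-service audit 99 days ago vs limit 90 → not met
10. brake system inspection 31 days ago vs limit 45 → met
Not met: 8 of 10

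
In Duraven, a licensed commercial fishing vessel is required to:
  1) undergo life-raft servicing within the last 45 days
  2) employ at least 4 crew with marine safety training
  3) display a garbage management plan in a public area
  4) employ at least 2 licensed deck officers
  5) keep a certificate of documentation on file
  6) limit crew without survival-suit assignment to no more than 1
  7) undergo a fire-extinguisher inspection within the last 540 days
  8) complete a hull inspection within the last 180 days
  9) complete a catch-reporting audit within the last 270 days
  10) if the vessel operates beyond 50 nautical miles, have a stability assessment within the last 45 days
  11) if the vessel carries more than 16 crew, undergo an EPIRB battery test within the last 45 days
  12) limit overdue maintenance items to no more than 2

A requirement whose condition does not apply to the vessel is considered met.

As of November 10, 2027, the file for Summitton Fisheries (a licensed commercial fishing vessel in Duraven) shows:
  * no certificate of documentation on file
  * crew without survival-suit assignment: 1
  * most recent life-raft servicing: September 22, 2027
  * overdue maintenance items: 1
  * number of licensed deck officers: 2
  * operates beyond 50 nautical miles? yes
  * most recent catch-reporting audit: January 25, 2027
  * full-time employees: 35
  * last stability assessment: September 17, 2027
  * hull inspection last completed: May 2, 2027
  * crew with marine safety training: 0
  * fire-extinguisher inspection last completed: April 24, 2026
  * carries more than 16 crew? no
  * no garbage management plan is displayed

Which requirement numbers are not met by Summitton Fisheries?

1. life-raft servicing 49 days ago vs limit 45 → not met
2. crew with marine safety training 0 < 4 → not met
3. garbage management plan absent → not met
4. licensed deck officers 2 ≥ 2 → met
5. certificate of documentation absent → not met
6. crew without survival-suit assignment 1 ≤ 1 → met
7. fire-extinguisher inspection 565 days ago vs limit 540 → not met
8. hull inspection 192 days ago vs limit 180 → not met
9. catch-reporting audit 289 days ago vs limit 270 → not met
10. condition 'operates beyond 50 nautical miles' holds; stability assessment 54 days ago vs limit 45 → not met
11. condition 'carries more than 16 crew' does not hold → requirement n/a → met
12. overdue maintenance items 1 ≤ 2 → met
Not met: 1, 2, 3, 5, 7, 8, 9, 10

1, 2, 3, 5, 7, 8, 9, 10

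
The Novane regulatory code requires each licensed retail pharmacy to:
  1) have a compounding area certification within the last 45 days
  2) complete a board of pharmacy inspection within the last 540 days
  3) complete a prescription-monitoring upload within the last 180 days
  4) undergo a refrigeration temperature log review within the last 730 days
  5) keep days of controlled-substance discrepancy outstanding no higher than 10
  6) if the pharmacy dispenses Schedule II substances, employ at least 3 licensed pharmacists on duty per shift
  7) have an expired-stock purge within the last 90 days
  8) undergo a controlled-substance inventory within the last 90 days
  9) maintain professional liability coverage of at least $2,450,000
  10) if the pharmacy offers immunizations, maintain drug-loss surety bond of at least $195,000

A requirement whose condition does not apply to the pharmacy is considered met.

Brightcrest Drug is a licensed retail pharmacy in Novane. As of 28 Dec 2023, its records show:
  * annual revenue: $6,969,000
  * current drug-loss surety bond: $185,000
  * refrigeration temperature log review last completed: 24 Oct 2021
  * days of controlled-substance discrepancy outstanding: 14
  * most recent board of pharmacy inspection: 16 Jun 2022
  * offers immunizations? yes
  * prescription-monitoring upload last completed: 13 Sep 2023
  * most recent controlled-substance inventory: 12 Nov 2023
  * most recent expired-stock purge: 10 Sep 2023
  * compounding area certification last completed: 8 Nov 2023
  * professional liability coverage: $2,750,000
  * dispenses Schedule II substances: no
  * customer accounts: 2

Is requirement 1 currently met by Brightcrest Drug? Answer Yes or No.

No

1. compounding area certification 50 days ago vs limit 45 → not met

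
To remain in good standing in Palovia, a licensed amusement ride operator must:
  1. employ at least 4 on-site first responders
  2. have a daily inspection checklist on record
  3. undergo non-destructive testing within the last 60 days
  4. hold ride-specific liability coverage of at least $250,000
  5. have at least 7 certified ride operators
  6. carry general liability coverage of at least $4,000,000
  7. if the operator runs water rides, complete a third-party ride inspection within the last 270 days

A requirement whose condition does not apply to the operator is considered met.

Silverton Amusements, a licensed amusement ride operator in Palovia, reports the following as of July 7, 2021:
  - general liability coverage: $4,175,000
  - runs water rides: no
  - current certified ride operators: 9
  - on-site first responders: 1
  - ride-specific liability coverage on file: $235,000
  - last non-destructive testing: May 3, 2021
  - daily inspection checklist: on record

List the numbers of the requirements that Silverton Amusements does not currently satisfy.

1. on-site first responders 1 < 4 → not met
2. daily inspection checklist present → met
3. non-destructive testing 65 days ago vs limit 60 → not met
4. ride-specific liability coverage $235,000 < $250,000 → not met
5. certified ride operators 9 ≥ 7 → met
6. general liability coverage $4,175,000 ≥ $4,000,000 → met
7. condition 'runs water rides' does not hold → requirement n/a → met
Not met: 1, 3, 4

1, 3, 4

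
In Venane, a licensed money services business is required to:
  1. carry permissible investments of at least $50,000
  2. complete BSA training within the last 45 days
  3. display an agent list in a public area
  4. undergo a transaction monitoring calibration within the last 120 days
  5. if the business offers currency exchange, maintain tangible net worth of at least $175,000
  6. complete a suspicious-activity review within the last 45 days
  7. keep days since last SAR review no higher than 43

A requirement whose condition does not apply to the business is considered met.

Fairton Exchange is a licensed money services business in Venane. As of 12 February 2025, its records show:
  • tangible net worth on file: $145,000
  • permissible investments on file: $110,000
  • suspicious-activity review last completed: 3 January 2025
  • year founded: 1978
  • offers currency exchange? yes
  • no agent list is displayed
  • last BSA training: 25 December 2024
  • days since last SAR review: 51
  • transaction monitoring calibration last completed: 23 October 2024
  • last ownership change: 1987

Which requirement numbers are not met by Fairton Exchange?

1. permissible investments $110,000 ≥ $50,000 → met
2. BSA training 49 days ago vs limit 45 → not met
3. agent list absent → not met
4. transaction monitoring calibration 112 days ago vs limit 120 → met
5. condition 'offers currency exchange' holds; tangible net worth $145,000 < $175,000 → not met
6. suspicious-activity review 40 days ago vs limit 45 → met
7. days since last SAR review 51 > 43 → not met
Not met: 2, 3, 5, 7

2, 3, 5, 7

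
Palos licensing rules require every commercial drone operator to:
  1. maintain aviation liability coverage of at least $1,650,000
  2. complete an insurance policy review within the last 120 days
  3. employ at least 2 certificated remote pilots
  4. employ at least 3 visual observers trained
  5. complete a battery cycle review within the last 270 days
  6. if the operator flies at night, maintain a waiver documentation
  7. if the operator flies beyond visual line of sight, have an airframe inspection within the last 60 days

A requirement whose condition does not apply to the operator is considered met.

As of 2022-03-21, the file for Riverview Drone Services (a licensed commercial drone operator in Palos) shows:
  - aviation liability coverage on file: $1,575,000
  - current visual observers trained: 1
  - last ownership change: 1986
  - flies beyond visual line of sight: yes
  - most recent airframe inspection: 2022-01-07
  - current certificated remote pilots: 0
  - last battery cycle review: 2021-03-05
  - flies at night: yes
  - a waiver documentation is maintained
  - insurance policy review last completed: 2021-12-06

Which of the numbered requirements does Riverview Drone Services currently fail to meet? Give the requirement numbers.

1, 3, 4, 5, 7

1. aviation liability coverage $1,575,000 < $1,650,000 → not met
2. insurance policy review 105 days ago vs limit 120 → met
3. certificated remote pilots 0 < 2 → not met
4. visual observers trained 1 < 3 → not met
5. battery cycle review 381 days ago vs limit 270 → not met
6. condition 'flies at night' holds; waiver documentation present → met
7. condition 'flies beyond visual line of sight' holds; airframe inspection 73 days ago vs limit 60 → not met
Not met: 1, 3, 4, 5, 7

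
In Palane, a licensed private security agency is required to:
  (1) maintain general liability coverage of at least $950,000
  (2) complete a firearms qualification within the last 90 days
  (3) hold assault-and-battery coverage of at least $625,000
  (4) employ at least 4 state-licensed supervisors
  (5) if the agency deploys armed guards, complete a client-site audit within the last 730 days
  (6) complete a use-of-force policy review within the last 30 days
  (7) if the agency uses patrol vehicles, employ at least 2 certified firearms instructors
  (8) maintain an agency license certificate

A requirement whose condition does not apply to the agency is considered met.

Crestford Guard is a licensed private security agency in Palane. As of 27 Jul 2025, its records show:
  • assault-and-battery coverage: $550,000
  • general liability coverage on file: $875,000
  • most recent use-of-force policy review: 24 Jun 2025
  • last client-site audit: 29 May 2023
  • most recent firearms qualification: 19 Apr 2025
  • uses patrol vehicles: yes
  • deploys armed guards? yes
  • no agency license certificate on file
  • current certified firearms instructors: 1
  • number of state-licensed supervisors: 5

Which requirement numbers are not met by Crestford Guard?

1. general liability coverage $875,000 < $950,000 → not met
2. firearms qualification 99 days ago vs limit 90 → not met
3. assault-and-battery coverage $550,000 < $625,000 → not met
4. state-licensed supervisors 5 ≥ 4 → met
5. condition 'deploys armed guards' holds; client-site audit 790 days ago vs limit 730 → not met
6. use-of-force policy review 33 days ago vs limit 30 → not met
7. condition 'uses patrol vehicles' holds; certified firearms instructors 1 < 2 → not met
8. agency license certificate absent → not met
Not met: 1, 2, 3, 5, 6, 7, 8

1, 2, 3, 5, 6, 7, 8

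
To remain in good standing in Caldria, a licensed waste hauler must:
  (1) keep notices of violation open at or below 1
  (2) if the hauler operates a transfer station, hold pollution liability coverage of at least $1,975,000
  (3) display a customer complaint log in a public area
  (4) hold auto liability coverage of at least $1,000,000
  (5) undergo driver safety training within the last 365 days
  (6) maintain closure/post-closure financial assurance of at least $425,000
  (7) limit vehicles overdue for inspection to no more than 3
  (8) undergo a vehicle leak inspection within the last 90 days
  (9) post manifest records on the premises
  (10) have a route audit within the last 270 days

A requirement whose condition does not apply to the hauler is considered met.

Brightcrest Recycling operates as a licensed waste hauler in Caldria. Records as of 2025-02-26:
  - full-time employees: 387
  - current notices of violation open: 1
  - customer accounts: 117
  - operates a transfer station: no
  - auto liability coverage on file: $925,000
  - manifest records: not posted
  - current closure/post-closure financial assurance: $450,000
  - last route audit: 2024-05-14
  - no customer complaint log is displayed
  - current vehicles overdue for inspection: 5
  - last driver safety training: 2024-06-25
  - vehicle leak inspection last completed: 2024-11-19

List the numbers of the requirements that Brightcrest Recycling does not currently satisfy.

3, 4, 7, 8, 9, 10

1. notices of violation open 1 ≤ 1 → met
2. condition 'operates a transfer station' does not hold → requirement n/a → met
3. customer complaint log absent → not met
4. auto liability coverage $925,000 < $1,000,000 → not met
5. driver safety training 246 days ago vs limit 365 → met
6. closure/post-closure financial assurance $450,000 ≥ $425,000 → met
7. vehicles overdue for inspection 5 > 3 → not met
8. vehicle leak inspection 99 days ago vs limit 90 → not met
9. manifest records absent → not met
10. route audit 288 days ago vs limit 270 → not met
Not met: 3, 4, 7, 8, 9, 10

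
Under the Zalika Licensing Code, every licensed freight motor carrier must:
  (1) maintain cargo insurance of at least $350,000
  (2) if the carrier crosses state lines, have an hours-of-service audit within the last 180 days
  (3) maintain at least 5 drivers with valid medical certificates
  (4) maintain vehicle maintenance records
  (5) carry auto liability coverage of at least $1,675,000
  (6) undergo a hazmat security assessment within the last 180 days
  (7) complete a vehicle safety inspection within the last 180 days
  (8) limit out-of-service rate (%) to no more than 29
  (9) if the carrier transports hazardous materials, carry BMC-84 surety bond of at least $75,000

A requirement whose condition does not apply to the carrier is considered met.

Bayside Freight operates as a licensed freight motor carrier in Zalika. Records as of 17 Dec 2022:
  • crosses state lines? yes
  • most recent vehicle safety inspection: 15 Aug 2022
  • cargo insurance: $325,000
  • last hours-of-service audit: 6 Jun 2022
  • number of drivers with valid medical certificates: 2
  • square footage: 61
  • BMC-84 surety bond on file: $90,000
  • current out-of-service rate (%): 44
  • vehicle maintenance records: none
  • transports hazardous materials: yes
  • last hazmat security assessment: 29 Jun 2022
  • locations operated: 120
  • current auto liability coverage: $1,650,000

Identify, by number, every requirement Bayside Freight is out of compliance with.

1. cargo insurance $325,000 < $350,000 → not met
2. condition 'crosses state lines' holds; hours-of-service audit 194 days ago vs limit 180 → not met
3. drivers with valid medical certificates 2 < 5 → not met
4. vehicle maintenance records absent → not met
5. auto liability coverage $1,650,000 < $1,675,000 → not met
6. hazmat security assessment 171 days ago vs limit 180 → met
7. vehicle safety inspection 124 days ago vs limit 180 → met
8. out-of-service rate (%) 44 > 29 → not met
9. condition 'transports hazardous materials' holds; BMC-84 surety bond $90,000 ≥ $75,000 → met
Not met: 1, 2, 3, 4, 5, 8

1, 2, 3, 4, 5, 8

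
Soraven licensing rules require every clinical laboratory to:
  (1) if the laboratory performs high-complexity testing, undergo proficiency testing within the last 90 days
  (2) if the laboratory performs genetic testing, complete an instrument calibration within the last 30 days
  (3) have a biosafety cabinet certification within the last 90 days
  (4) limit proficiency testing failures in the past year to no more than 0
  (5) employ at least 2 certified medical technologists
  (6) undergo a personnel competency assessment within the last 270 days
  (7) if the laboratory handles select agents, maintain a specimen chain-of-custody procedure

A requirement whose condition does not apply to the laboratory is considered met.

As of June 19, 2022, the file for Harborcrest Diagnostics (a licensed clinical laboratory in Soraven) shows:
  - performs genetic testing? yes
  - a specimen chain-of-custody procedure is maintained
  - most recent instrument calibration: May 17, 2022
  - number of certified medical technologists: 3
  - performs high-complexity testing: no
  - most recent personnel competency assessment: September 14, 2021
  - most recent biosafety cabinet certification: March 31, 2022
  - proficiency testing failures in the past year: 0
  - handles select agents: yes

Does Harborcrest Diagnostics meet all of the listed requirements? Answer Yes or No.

No

1. condition 'performs high-complexity testing' does not hold → requirement n/a → met
2. condition 'performs genetic testing' holds; instrument calibration 33 days ago vs limit 30 → not met
3. biosafety cabinet certification 80 days ago vs limit 90 → met
4. proficiency testing failures in the past year 0 ≤ 0 → met
5. certified medical technologists 3 ≥ 2 → met
6. personnel competency assessment 278 days ago vs limit 270 → not met
7. condition 'handles select agents' holds; specimen chain-of-custody procedure present → met
Not met: 2, 6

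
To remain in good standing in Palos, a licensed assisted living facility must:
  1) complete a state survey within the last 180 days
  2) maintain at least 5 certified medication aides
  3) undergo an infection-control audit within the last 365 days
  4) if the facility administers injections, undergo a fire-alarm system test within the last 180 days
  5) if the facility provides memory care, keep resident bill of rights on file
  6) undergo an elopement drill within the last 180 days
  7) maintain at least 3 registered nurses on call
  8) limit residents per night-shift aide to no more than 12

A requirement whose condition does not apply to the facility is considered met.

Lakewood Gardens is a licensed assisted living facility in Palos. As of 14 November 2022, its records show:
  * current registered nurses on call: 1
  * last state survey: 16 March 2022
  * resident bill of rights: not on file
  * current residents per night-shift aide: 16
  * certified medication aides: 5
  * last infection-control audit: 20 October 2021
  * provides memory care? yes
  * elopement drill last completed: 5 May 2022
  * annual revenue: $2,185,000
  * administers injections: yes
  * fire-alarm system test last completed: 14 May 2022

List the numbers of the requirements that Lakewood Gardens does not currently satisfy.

1, 3, 4, 5, 6, 7, 8

1. state survey 243 days ago vs limit 180 → not met
2. certified medication aides 5 ≥ 5 → met
3. infection-control audit 390 days ago vs limit 365 → not met
4. condition 'administers injections' holds; fire-alarm system test 184 days ago vs limit 180 → not met
5. condition 'provides memory care' holds; resident bill of rights absent → not met
6. elopement drill 193 days ago vs limit 180 → not met
7. registered nurses on call 1 < 3 → not met
8. residents per night-shift aide 16 > 12 → not met
Not met: 1, 3, 4, 5, 6, 7, 8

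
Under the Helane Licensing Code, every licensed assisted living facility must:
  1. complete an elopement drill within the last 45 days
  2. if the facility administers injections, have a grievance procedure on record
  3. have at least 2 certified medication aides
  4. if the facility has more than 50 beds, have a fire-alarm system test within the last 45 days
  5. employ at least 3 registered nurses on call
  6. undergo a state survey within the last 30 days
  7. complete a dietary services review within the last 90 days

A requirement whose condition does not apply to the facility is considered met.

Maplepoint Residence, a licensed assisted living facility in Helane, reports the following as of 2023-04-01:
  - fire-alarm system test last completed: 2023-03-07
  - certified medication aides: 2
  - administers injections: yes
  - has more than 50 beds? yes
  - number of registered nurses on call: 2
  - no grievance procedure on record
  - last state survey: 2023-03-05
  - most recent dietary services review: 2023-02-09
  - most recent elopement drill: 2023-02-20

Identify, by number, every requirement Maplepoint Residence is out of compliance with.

2, 5

1. elopement drill 40 days ago vs limit 45 → met
2. condition 'administers injections' holds; grievance procedure absent → not met
3. certified medication aides 2 ≥ 2 → met
4. condition 'has more than 50 beds' holds; fire-alarm system test 25 days ago vs limit 45 → met
5. registered nurses on call 2 < 3 → not met
6. state survey 27 days ago vs limit 30 → met
7. dietary services review 51 days ago vs limit 90 → met
Not met: 2, 5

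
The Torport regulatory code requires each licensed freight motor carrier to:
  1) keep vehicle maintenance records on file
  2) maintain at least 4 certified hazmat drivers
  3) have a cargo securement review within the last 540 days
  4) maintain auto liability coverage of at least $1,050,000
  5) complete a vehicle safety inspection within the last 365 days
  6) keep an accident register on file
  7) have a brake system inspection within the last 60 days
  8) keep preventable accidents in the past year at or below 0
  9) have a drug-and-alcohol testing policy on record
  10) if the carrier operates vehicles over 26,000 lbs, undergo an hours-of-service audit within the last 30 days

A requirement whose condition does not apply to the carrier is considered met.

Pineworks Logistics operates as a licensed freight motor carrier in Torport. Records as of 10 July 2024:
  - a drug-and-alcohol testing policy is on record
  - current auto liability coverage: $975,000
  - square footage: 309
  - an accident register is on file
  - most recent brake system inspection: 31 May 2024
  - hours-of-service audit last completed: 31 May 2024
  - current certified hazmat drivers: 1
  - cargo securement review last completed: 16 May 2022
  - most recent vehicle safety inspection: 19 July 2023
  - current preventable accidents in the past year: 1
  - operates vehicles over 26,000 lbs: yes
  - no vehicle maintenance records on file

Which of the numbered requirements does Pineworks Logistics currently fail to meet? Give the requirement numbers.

1, 2, 3, 4, 8, 10

1. vehicle maintenance records absent → not met
2. certified hazmat drivers 1 < 4 → not met
3. cargo securement review 786 days ago vs limit 540 → not met
4. auto liability coverage $975,000 < $1,050,000 → not met
5. vehicle safety inspection 357 days ago vs limit 365 → met
6. accident register present → met
7. brake system inspection 40 days ago vs limit 60 → met
8. preventable accidents in the past year 1 > 0 → not met
9. drug-and-alcohol testing policy present → met
10. condition 'operates vehicles over 26,000 lbs' holds; hours-of-service audit 40 days ago vs limit 30 → not met
Not met: 1, 2, 3, 4, 8, 10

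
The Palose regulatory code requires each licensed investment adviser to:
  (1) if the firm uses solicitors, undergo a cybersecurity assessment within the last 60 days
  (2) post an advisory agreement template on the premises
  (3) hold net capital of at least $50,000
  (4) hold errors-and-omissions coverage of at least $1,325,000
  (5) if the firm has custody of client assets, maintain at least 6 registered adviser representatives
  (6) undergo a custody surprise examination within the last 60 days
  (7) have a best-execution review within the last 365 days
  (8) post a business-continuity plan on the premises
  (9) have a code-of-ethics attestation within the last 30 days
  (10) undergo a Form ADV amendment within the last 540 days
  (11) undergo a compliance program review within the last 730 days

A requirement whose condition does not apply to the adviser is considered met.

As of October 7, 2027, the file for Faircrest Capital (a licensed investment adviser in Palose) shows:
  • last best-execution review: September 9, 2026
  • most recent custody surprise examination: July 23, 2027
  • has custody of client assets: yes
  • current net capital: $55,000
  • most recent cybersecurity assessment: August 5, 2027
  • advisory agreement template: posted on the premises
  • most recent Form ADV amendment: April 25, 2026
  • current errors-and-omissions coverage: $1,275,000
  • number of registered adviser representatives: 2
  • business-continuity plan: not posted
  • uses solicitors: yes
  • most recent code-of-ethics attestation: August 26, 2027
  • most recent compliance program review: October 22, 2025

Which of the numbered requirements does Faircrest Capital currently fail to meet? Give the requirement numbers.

1, 4, 5, 6, 7, 8, 9

1. condition 'uses solicitors' holds; cybersecurity assessment 63 days ago vs limit 60 → not met
2. advisory agreement template present → met
3. net capital $55,000 ≥ $50,000 → met
4. errors-and-omissions coverage $1,275,000 < $1,325,000 → not met
5. condition 'has custody of client assets' holds; registered adviser representatives 2 < 6 → not met
6. custody surprise examination 76 days ago vs limit 60 → not met
7. best-execution review 393 days ago vs limit 365 → not met
8. business-continuity plan absent → not met
9. code-of-ethics attestation 42 days ago vs limit 30 → not met
10. Form ADV amendment 530 days ago vs limit 540 → met
11. compliance program review 715 days ago vs limit 730 → met
Not met: 1, 4, 5, 6, 7, 8, 9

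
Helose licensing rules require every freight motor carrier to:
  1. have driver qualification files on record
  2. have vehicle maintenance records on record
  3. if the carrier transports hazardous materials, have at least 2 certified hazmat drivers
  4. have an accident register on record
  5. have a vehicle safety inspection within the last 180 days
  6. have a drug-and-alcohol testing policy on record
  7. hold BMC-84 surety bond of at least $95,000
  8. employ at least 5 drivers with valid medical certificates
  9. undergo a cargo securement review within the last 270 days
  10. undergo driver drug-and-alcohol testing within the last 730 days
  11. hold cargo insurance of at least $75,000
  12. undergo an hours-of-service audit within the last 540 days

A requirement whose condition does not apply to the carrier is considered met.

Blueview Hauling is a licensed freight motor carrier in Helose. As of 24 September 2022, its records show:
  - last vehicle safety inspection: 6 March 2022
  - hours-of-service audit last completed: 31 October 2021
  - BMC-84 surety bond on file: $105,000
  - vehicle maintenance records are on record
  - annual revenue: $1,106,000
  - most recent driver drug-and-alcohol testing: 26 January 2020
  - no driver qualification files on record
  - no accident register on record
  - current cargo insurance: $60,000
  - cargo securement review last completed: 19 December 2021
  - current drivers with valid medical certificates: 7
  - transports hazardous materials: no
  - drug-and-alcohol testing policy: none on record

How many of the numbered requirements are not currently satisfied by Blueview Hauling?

7

1. driver qualification files absent → not met
2. vehicle maintenance records present → met
3. condition 'transports hazardous materials' does not hold → requirement n/a → met
4. accident register absent → not met
5. vehicle safety inspection 202 days ago vs limit 180 → not met
6. drug-and-alcohol testing policy absent → not met
7. BMC-84 surety bond $105,000 ≥ $95,000 → met
8. drivers with valid medical certificates 7 ≥ 5 → met
9. cargo securement review 279 days ago vs limit 270 → not met
10. driver drug-and-alcohol testing 972 days ago vs limit 730 → not met
11. cargo insurance $60,000 < $75,000 → not met
12. hours-of-service audit 328 days ago vs limit 540 → met
Not met: 7 of 12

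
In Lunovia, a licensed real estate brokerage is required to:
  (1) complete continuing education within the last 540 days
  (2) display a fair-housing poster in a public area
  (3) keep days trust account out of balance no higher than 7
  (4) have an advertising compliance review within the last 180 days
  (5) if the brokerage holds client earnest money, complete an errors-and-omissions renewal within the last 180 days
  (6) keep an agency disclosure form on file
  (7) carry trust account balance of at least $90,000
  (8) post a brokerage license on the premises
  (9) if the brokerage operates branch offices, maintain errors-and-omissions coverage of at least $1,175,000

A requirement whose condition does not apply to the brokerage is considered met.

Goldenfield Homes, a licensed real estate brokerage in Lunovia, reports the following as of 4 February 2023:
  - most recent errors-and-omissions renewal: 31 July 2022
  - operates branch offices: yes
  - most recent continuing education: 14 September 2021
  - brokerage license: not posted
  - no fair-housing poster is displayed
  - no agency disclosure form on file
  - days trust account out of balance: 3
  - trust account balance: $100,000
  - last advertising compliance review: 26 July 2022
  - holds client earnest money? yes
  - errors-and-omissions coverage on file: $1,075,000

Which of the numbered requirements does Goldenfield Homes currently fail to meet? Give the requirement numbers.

2, 4, 5, 6, 8, 9

1. continuing education 508 days ago vs limit 540 → met
2. fair-housing poster absent → not met
3. days trust account out of balance 3 ≤ 7 → met
4. advertising compliance review 193 days ago vs limit 180 → not met
5. condition 'holds client earnest money' holds; errors-and-omissions renewal 188 days ago vs limit 180 → not met
6. agency disclosure form absent → not met
7. trust account balance $100,000 ≥ $90,000 → met
8. brokerage license absent → not met
9. condition 'operates branch offices' holds; errors-and-omissions coverage $1,075,000 < $1,175,000 → not met
Not met: 2, 4, 5, 6, 8, 9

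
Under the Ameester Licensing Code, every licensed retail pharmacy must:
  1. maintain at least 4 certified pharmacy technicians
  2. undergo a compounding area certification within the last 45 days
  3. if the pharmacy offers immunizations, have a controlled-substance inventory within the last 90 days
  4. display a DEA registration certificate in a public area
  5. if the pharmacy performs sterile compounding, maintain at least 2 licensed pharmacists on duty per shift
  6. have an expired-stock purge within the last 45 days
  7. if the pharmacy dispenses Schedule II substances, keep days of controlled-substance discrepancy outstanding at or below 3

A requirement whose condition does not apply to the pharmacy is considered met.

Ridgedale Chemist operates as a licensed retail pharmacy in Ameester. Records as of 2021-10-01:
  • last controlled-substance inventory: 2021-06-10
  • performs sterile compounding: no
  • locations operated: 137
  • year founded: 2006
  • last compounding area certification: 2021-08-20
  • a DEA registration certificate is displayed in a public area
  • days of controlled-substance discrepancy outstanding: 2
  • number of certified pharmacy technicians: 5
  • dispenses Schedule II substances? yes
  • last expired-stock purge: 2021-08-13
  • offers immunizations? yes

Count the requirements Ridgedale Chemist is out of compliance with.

2

1. certified pharmacy technicians 5 ≥ 4 → met
2. compounding area certification 42 days ago vs limit 45 → met
3. condition 'offers immunizations' holds; controlled-substance inventory 113 days ago vs limit 90 → not met
4. DEA registration certificate present → met
5. condition 'performs sterile compounding' does not hold → requirement n/a → met
6. expired-stock purge 49 days ago vs limit 45 → not met
7. condition 'dispenses Schedule II substances' holds; days of controlled-substance discrepancy outstanding 2 ≤ 3 → met
Not met: 2 of 7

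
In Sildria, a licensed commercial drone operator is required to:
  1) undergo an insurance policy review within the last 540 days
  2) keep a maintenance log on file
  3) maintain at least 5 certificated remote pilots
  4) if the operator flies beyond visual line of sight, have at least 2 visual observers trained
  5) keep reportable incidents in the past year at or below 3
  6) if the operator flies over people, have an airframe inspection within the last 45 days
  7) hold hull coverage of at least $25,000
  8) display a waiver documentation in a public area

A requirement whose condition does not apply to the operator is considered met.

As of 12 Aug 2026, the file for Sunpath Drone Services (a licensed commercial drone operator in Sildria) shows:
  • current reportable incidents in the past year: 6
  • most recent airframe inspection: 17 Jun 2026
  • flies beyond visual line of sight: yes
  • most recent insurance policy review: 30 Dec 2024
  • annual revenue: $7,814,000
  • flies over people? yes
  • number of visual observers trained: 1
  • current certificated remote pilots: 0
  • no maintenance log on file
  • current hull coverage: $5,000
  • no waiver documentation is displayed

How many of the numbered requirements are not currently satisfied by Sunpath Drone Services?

1. insurance policy review 590 days ago vs limit 540 → not met
2. maintenance log absent → not met
3. certificated remote pilots 0 < 5 → not met
4. condition 'flies beyond visual line of sight' holds; visual observers trained 1 < 2 → not met
5. reportable incidents in the past year 6 > 3 → not met
6. condition 'flies over people' holds; airframe inspection 56 days ago vs limit 45 → not met
7. hull coverage $5,000 < $25,000 → not met
8. waiver documentation absent → not met
Not met: 8 of 8

8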